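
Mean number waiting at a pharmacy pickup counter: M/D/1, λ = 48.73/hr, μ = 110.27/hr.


ρ = 48.73/110.27 = 0.4419
M/D/1: Lq = ρ²/(2(1−ρ)) = 0.1953/(2·0.5581) = 0.17496

Final: 0.17496


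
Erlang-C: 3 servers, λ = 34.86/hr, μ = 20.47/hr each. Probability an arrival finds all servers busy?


a = λ/μ = 1.7030; ρ = a/3 = 0.5677
P₀ = 0.165099 (from M/M/c formula)
C(c,a) = [a^c/(c!(1−ρ))]·P₀ = [4.93888/(6·0.4323)]·0.165099
= 1.90393·0.165099 = 0.314337

Final: 0.314337


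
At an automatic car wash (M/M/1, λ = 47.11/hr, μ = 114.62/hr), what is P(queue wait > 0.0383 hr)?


ρ = 47.11/114.62 = 0.4110
P(Wq > t) = ρ·e^{−(μ−λ)t} = 0.4110·e^{−2.5856}
= 0.4110·0.075348 = 0.030969

Final: 0.030969


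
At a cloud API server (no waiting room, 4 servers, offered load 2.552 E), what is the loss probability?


B(c,a) = (a^c/c!) / Σ_{k=0}^{c} a^k/k!
a^4/4! = 1.767305
Σ terms (k=0..4): 1.00000 + 2.55200 + 3.25635 + 2.77007 + 1.76730 = 11.345727
B = 1.767305/11.345727 = 0.155768

Final: 0.155768


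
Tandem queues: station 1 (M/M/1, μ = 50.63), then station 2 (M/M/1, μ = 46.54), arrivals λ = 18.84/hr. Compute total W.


Each node sees arrival rate λ = 18.84/hr (tandem ⇒ throughput preserved).
W₁ = 1/(μ₁−λ) = 1/(50.63−18.84) = 0.03146 hr
W₂ = 1/(μ₂−λ) = 1/(46.54−18.84) = 0.03610 hr
W_total = W₁ + W₂ = 0.03146 + 0.03610 = 0.06756 hr

Final: 0.06756 hr


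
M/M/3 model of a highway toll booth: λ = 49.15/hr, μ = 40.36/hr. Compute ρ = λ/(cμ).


ρ = λ/(cμ) = 49.15/(3·40.36) = 49.15/121.08 = 0.4059

Final: 0.4059


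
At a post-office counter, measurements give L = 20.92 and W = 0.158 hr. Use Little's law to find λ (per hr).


λ = L/W = 20.92/0.158 = 132.4051 /hr

Final: 132.4051 /hr


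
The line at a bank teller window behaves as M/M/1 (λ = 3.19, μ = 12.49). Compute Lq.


ρ = 3.19/12.49 = 0.2554
Lq = ρ²/(1−ρ) = 0.06523/0.7446 = 0.08761

Final: 0.08761


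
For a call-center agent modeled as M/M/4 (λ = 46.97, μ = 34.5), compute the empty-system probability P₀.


a = λ/μ = 46.97/34.5 = 1.3614; ρ = a/c = 0.3404
Σ_{k=0}^{3} a^k/k! (terms k=0..3) = 1.00000 + 1.36145 + 0.92677 + 0.42058 = 3.70881
Tail: a^4/(4!(1−ρ)) = 3.43563/(24·0.6596) = 0.21701
P₀ = 1/(3.70881 + 0.21701) = 1/3.92582 = 0.254724

Final: 0.254724


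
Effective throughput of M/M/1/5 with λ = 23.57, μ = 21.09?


ρ = 1.1176; P_K = (1−ρ)ρ^5/(1−ρ^6) = 0.216151
λ_eff = λ(1 − P_K) = 23.57·(1 − 0.216151) = 23.57·0.783849 = 18.4753 /hr

Final: 18.4753 /hr


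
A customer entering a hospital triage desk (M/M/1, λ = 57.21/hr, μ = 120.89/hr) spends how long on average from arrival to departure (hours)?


W = 1/(μ−λ) = 1/(120.89 − 57.21) = 1/63.68 = 0.01570 hr

Final: 0.01570 hr


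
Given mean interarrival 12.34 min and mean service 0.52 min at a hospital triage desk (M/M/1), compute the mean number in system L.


λ = 60/12.34 = 4.8622 /hr
μ = 60/0.52 = 115.3846 /hr
ρ = λ/μ = 4.8622/115.3846 = 0.04214
L = ρ/(1−ρ) = 0.04214/0.9579 = 0.04399

Final: 0.04399


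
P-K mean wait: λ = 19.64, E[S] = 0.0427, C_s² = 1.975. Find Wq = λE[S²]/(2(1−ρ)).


ρ = λ·E[S] = 19.64·0.0427 = 0.8386
E[S²] = E[S]²(1+C_s²) = 0.0427²·(1+1.975) = 0.005424
Wq = λ·E[S²]/(2(1−ρ)) = 19.64·0.005424/(2·0.1614) = 0.33009 hr

Final: 0.33009 hr


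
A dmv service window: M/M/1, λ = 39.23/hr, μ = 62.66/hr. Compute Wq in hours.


ρ = 39.23/62.66 = 0.6261
Wq = ρ/(μ−λ) = 0.6261/(62.66 − 39.23) = 0.6261/23.43 = 0.02672 hr

Final: 0.02672 hr


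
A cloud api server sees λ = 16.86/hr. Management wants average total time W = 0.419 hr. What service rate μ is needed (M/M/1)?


W = 1/(μ−λ) ⇒ μ − λ = 1/W = 1/0.419 = 2.3866
μ = λ + 1/W = 16.86 + 2.3866 = 19.2466 per hr

Final: 19.2466 /hr


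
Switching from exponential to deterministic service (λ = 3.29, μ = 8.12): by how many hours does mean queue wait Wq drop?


ρ = 3.29/8.12 = 0.4052
Wq(M/M/1) = ρ/(μ−λ) = 0.4052/4.83 = 0.08389 hr
Wq(M/D/1) = ρ/(2(μ−λ)) = 0.04194 hr
Savings = 0.08389 − 0.04194 = 0.04194 hr

Final: 0.04194 hr


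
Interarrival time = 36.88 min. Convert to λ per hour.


λ = 1/(interarrival time) in consistent units.
1 hour = 60 min, so λ = 60/36.88 = 1.6269 per hour

Final: 1.6269 /hr


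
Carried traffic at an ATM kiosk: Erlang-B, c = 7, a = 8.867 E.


B(7,8.867) = 0.354829 (Erlang-B)
Carried load = a(1 − B) = 8.867·(1 − 0.354829) = 8.867·0.645171 = 5.7207 E

Final: 5.7207 Erlangs


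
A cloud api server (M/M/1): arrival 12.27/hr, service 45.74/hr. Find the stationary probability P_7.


ρ = 12.27/45.74 = 0.2683
P_n = (1−ρ)·ρ^n = (1 − 0.2683)·0.2683^7 = 0.7317·0.00009996 = 0.00007315

Final: 0.00007315


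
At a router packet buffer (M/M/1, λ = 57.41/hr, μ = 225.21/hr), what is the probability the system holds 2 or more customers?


ρ = 57.41/225.21 = 0.2549
P(N ≥ n) = ρ^n = 0.2549^2 = 0.064983

Final: 0.064983


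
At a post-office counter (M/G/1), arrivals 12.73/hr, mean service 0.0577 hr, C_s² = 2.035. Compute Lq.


ρ = λ·E[S] = 12.73·0.0577 = 0.7345
Lq = ρ²(1+C_s²)/(2(1−ρ)) = 0.5395·(1+2.035)/(2·0.2655)
= 0.5395·3.0350/0.5310 = 3.08395

Final: 3.08395


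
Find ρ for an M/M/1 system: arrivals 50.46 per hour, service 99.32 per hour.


ρ = λ/μ = 50.46/99.32 = 0.5081

Final: 0.5081


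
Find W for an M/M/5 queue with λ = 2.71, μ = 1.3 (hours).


a = 2.0846; ρ = 0.4169; P₀ = 0.123202
Lq = P₀·a^c·ρ/(c!(1−ρ)²) = 0.04956
Wq = Lq/λ = 0.04956/2.71 = 0.01829 hr
W = Wq + 1/μ = 0.01829 + 0.76923 = 0.78752 hr

Final: 0.78752 hr


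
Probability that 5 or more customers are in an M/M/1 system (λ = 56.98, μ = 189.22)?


ρ = 56.98/189.22 = 0.3011
P(N ≥ n) = ρ^n = 0.3011^5 = 0.002476

Final: 0.002476


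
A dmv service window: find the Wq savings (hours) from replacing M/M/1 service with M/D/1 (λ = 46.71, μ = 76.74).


ρ = 46.71/76.74 = 0.6087
Wq(M/M/1) = ρ/(μ−λ) = 0.6087/30.03 = 0.02027 hr
Wq(M/D/1) = ρ/(2(μ−λ)) = 0.01013 hr
Savings = 0.02027 − 0.01013 = 0.01013 hr

Final: 0.01013 hr


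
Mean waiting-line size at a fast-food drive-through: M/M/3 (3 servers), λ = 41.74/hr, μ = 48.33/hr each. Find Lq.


a = λ/μ = 0.8636; ρ = a/3 = 0.2879
P₀ = 0.418874
Lq = P₀·a^c·ρ / (c!·(1−ρ)²) = 0.418874·0.64418·0.2879/(6·0.50711)
= 0.02553

Final: 0.02553


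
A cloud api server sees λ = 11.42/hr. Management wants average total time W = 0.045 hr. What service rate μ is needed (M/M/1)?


W = 1/(μ−λ) ⇒ μ − λ = 1/W = 1/0.045 = 22.2222
μ = λ + 1/W = 11.42 + 22.2222 = 33.6422 per hr

Final: 33.6422 /hr


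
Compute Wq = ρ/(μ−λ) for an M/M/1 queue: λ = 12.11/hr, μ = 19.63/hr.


ρ = 12.11/19.63 = 0.6169
Wq = ρ/(μ−λ) = 0.6169/(19.63 − 12.11) = 0.6169/7.52 = 0.08204 hr

Final: 0.08204 hr


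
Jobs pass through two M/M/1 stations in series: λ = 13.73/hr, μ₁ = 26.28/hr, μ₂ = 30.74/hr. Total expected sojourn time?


Each node sees arrival rate λ = 13.73/hr (tandem ⇒ throughput preserved).
W₁ = 1/(μ₁−λ) = 1/(26.28−13.73) = 0.07968 hr
W₂ = 1/(μ₂−λ) = 1/(30.74−13.73) = 0.05879 hr
W_total = W₁ + W₂ = 0.07968 + 0.05879 = 0.13847 hr

Final: 0.13847 hr


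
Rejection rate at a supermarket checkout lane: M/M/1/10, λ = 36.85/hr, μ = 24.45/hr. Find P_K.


ρ = λ/μ = 36.85/24.45 = 1.5072
P_K = (1−ρ)ρ^K/(1−ρ^(K+1)) = (-0.5072·60.476450)/(1 − 91.147532)
= -30.671083/-90.147532 = 0.340232

Final: 0.340232


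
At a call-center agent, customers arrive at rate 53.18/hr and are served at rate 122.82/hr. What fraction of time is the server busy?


ρ = λ/μ = 53.18/122.82 = 0.4330

Final: 0.4330


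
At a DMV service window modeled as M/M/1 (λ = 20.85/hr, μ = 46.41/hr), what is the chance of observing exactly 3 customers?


ρ = 20.85/46.41 = 0.4493
P_n = (1−ρ)·ρ^n = (1 − 0.4493)·0.4493^3 = 0.5507·0.090674 = 0.049938

Final: 0.049938


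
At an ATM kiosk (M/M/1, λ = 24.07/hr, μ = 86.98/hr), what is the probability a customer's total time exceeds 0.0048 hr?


W ~ Exponential(μ−λ) for M/M/1.
μ − λ = 86.98 − 24.07 = 62.9100
P(W > t) = e^{−(μ−λ)t} = e^{−0.3020} = 0.739362

Final: 0.739362


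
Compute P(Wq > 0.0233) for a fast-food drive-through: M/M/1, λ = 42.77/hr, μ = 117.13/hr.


ρ = 42.77/117.13 = 0.3651
P(Wq > t) = ρ·e^{−(μ−λ)t} = 0.3651·e^{−1.7326}
= 0.3651·0.176826 = 0.064568

Final: 0.064568


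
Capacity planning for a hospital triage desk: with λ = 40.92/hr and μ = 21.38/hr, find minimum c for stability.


Stability requires cμ > λ ⇔ c > λ/μ.
λ/μ = 40.92/21.38 = 1.9139
Minimum integer c = ⌊1.9139⌋ + 1 = 2
Check: 2·21.38 = 42.76 > 40.92, while 1·21.38 = 21.38 ≤ 40.92

Final: 2 servers


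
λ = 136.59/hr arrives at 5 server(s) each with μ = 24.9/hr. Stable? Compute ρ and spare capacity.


Total capacity cμ = 5·24.9 = 124.50/hr
ρ = λ/(cμ) = 136.59/124.50 = 1.0971
Stable ⇔ ρ < 1: NO
Spare capacity = cμ − λ = 124.50 − 136.59 = -12.09/hr

Final: ρ = 1.0971; unstable; margin = -12.09/hr


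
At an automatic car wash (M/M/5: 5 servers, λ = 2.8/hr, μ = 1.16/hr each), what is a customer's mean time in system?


a = 2.4138; ρ = 0.4828; P₀ = 0.087677
Lq = P₀·a^c·ρ/(c!(1−ρ)²) = 0.10803
Wq = Lq/λ = 0.10803/2.8 = 0.03858 hr
W = Wq + 1/μ = 0.03858 + 0.86207 = 0.90065 hr

Final: 0.90065 hr


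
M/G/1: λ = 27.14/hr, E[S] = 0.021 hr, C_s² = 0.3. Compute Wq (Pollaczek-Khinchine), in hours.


ρ = λ·E[S] = 27.14·0.021 = 0.5699
E[S²] = E[S]²(1+C_s²) = 0.021²·(1+0.3) = 0.0005733
Wq = λ·E[S²]/(2(1−ρ)) = 27.14·0.0005733/(2·0.4301) = 0.01809 hr

Final: 0.01809 hr


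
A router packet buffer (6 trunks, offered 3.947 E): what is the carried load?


B(6,3.947) = 0.113343 (Erlang-B)
Carried load = a(1 − B) = 3.947·(1 − 0.113343) = 3.947·0.886657 = 3.4996 E

Final: 3.4996 Erlangs


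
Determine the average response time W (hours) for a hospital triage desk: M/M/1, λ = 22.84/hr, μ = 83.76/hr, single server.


W = 1/(μ−λ) = 1/(83.76 − 22.84) = 1/60.92 = 0.01641 hr

Final: 0.01641 hr


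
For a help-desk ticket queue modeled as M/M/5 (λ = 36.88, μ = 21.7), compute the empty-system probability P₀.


a = λ/μ = 36.88/21.7 = 1.6995; ρ = a/c = 0.3399
Σ_{k=0}^{4} a^k/k! (terms k=0..4) = 1.00000 + 1.69954 + 1.44422 + 0.81817 + 0.34763 = 5.30955
Tail: a^5/(5!(1−ρ)) = 14.17934/(120·0.6601) = 0.17901
P₀ = 1/(5.30955 + 0.17901) = 1/5.48856 = 0.182197

Final: 0.182197


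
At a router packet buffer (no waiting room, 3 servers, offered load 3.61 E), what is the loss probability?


B(c,a) = (a^c/c!) / Σ_{k=0}^{c} a^k/k!
a^3/3! = 7.840980
Σ terms (k=0..3): 1.00000 + 3.61000 + 6.51605 + 7.84098 = 18.967030
B = 7.840980/18.967030 = 0.413401

Final: 0.413401


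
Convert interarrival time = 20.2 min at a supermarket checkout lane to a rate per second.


λ = 1/(interarrival time) in consistent units.
1 second = 0.0166667 min, so λ = 0.0166667/20.2 = 0.0008251 per second

Final: 0.0008251 /sec


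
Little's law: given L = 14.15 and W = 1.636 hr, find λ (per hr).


λ = L/W = 14.15/1.636 = 8.6491 /hr

Final: 8.6491 /hr


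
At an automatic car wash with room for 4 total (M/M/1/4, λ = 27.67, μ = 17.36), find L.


ρ = 27.67/17.36 = 1.5939
L = ρ[1 − (K+1)ρ^K + Kρ^(K+1)] / [(1−ρ)(1−ρ^(K+1))]
Numerator: 1.5939·(1 − 5·6.454131 + 4·10.287200) = 15.744720
Denominator: (-0.5939)·(-9.287200) = 5.515613
L = 15.744720/5.515613 = 2.8546

Final: 2.8546


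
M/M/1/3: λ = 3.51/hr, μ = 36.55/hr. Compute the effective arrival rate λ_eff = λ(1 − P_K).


ρ = 0.09603; P_K = (1−ρ)ρ^3/(1−ρ^4) = 0.0008007
λ_eff = λ(1 − P_K) = 3.51·(1 − 0.0008007) = 3.51·0.999199 = 3.5072 /hr

Final: 3.5072 /hr


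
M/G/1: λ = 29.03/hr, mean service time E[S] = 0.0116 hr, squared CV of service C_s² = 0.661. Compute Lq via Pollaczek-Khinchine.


ρ = λ·E[S] = 29.03·0.0116 = 0.3367
Lq = ρ²(1+C_s²)/(2(1−ρ)) = 0.1134·(1+0.661)/(2·0.6633)
= 0.1134·1.6610/1.3265 = 0.14199

Final: 0.14199


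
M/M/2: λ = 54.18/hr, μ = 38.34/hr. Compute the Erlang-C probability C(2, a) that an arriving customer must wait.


a = λ/μ = 1.4131; ρ = a/2 = 0.7066
P₀ = 0.171939 (from M/M/c formula)
C(c,a) = [a^c/(c!(1−ρ))]·P₀ = [1.99698/(2·0.2934)]·0.171939
= 3.40285·0.171939 = 0.585085

Final: 0.585085


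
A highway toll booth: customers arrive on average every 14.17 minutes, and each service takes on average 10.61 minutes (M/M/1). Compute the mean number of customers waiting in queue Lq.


λ = 60/14.17 = 4.2343 /hr
μ = 60/10.61 = 5.6550 /hr
ρ = λ/μ = 4.2343/5.6550 = 0.7488
Lq = ρ²/(1−ρ) = 0.5606/0.2512 = 2.2316

Final: 2.2316


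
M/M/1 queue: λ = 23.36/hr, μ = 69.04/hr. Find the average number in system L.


ρ = λ/μ = 23.36/69.04 = 0.3384
L = ρ/(1−ρ) = 0.3384/(1 − 0.3384) = 0.3384/0.6616 = 0.5114

Final: 0.5114


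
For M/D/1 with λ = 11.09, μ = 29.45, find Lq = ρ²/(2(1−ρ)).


ρ = 11.09/29.45 = 0.3766
M/D/1: Lq = ρ²/(2(1−ρ)) = 0.1418/(2·0.6234) = 0.11373

Final: 0.11373


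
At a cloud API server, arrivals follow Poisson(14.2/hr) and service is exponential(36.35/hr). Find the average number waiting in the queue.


ρ = 14.2/36.35 = 0.3906
Lq = ρ²/(1−ρ) = 0.1526/0.6094 = 0.2504

Final: 0.2504


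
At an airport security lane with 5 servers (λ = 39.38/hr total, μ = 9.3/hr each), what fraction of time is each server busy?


ρ = λ/(cμ) = 39.38/(5·9.3) = 39.38/46.50 = 0.8469

Final: 0.8469


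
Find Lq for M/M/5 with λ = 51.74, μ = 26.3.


a = λ/μ = 1.9673; ρ = a/5 = 0.3935
P₀ = 0.138881
Lq = P₀·a^c·ρ / (c!·(1−ρ)²) = 0.138881·29.46818·0.3935/(120·0.36789)
= 0.03648

Final: 0.03648


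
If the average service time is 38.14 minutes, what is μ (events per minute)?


μ = 1/(service time) in consistent units.
1 minute = 1 min, so μ = 1/38.14 = 0.02622 per minute

Final: 0.02622 /min


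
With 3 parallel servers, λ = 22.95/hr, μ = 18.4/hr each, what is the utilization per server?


ρ = λ/(cμ) = 22.95/(3·18.4) = 22.95/55.20 = 0.4158

Final: 0.4158


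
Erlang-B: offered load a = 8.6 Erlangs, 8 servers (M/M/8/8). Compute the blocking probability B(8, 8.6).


B(c,a) = (a^c/c!) / Σ_{k=0}^{c} a^k/k!
a^8/8! = 742.107954
Σ terms (k=0..8): 1.00000 + 8.60000 + 36.98000 + 106.00933 + 227.92007 + 392.02251 + 561.89894 + 690.33298 + 742.10795 = 2766.871787
B = 742.107954/2766.871787 = 0.268212

Final: 0.268212


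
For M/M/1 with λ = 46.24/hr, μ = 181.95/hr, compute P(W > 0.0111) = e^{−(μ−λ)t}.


W ~ Exponential(μ−λ) for M/M/1.
μ − λ = 181.95 − 46.24 = 135.7100
P(W > t) = e^{−(μ−λ)t} = e^{−1.5064} = 0.221711

Final: 0.221711


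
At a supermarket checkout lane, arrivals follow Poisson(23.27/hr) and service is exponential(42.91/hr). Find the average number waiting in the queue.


ρ = 23.27/42.91 = 0.5423
Lq = ρ²/(1−ρ) = 0.2941/0.4577 = 0.6425

Final: 0.6425


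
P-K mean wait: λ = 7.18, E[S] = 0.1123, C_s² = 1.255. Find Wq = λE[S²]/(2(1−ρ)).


ρ = λ·E[S] = 7.18·0.1123 = 0.8063
E[S²] = E[S]²(1+C_s²) = 0.1123²·(1+1.255) = 0.028438
Wq = λ·E[S²]/(2(1−ρ)) = 7.18·0.028438/(2·0.1937) = 0.52711 hr

Final: 0.52711 hr


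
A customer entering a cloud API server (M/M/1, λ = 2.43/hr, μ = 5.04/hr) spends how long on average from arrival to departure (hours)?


W = 1/(μ−λ) = 1/(5.04 − 2.43) = 1/2.61 = 0.3831 hr

Final: 0.3831 hr


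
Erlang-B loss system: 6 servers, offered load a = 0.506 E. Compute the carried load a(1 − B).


B(6,0.506) = 0.00001405 (Erlang-B)
Carried load = a(1 − B) = 0.506·(1 − 0.00001405) = 0.506·0.999986 = 0.5060 E

Final: 0.5060 Erlangs


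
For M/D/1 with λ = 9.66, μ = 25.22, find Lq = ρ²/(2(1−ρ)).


ρ = 9.66/25.22 = 0.3830
M/D/1: Lq = ρ²/(2(1−ρ)) = 0.1467/(2·0.6170) = 0.11890

Final: 0.11890


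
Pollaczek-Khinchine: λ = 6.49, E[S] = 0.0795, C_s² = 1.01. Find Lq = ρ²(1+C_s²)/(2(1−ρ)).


ρ = λ·E[S] = 6.49·0.0795 = 0.5160
Lq = ρ²(1+C_s²)/(2(1−ρ)) = 0.2662·(1+1.01)/(2·0.4840)
= 0.2662·2.0100/0.9681 = 0.55272

Final: 0.55272


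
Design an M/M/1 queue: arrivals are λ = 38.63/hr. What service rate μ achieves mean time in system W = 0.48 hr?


W = 1/(μ−λ) ⇒ μ − λ = 1/W = 1/0.48 = 2.0833
μ = λ + 1/W = 38.63 + 2.0833 = 40.7133 per hr

Final: 40.7133 /hr


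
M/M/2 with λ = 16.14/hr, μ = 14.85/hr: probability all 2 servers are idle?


a = λ/μ = 16.14/14.85 = 1.0869; ρ = a/c = 0.5434
Σ_{k=0}^{1} a^k/k! (terms k=0..1) = 1.00000 + 1.08687 = 2.08687
Tail: a^2/(2!(1−ρ)) = 1.18128/(2·0.4566) = 1.29366
P₀ = 1/(2.08687 + 1.29366) = 1/3.38053 = 0.295812

Final: 0.295812


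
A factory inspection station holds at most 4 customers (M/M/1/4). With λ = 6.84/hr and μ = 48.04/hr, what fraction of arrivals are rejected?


ρ = λ/μ = 6.84/48.04 = 0.1424
P_K = (1−ρ)ρ^K/(1−ρ^(K+1)) = (0.8576·0.0004110)/(1 − 0.00005851)
= 0.0003525/0.999941 = 0.0003525

Final: 0.0003525


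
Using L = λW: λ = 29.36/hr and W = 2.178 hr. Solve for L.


L = λW = 29.36·2.178 = 63.9461

Final: 63.9461


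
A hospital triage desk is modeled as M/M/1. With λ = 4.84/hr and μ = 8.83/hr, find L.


ρ = λ/μ = 4.84/8.83 = 0.5481
L = ρ/(1−ρ) = 0.5481/(1 − 0.5481) = 0.5481/0.4519 = 1.2130

Final: 1.2130


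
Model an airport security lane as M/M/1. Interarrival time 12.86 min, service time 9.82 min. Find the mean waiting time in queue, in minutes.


λ = 60/12.86 = 4.6656 /hr
μ = 60/9.82 = 6.1100 /hr
ρ = λ/μ = 4.6656/6.1100 = 0.7636
Wq = ρ/(μ−λ) = 0.7636/(6.1100−4.6656) = 0.52869 hr
In minutes: 0.52869·60 = 31.721 min

Final: 31.721 min


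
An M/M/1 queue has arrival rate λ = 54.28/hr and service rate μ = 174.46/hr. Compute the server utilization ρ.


ρ = λ/μ = 54.28/174.46 = 0.3111

Final: 0.3111


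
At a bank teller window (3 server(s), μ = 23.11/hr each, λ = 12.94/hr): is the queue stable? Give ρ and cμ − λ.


Total capacity cμ = 3·23.11 = 69.33/hr
ρ = λ/(cμ) = 12.94/69.33 = 0.1866
Stable ⇔ ρ < 1: YES
Spare capacity = cμ − λ = 69.33 − 12.94 = 56.39/hr

Final: ρ = 0.1866; stable; margin = 56.39/hr


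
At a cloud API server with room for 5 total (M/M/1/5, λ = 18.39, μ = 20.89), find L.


ρ = 18.39/20.89 = 0.8803
L = ρ[1 − (K+1)ρ^K + Kρ^(K+1)] / [(1−ρ)(1−ρ^(K+1))]
Numerator: 0.8803·(1 − 6·0.528709 + 5·0.465436) = 0.136386
Denominator: (0.1197)·(0.534564) = 0.063974
L = 0.136386/0.063974 = 2.1319

Final: 2.1319


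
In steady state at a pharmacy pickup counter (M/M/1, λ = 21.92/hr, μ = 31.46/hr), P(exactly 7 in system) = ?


ρ = 21.92/31.46 = 0.6968
P_n = (1−ρ)·ρ^n = (1 − 0.6968)·0.6968^7 = 0.3032·0.079721 = 0.024175

Final: 0.024175


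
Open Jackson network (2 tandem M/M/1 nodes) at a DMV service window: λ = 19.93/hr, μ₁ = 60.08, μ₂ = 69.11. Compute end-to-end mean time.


Each node sees arrival rate λ = 19.93/hr (tandem ⇒ throughput preserved).
W₁ = 1/(μ₁−λ) = 1/(60.08−19.93) = 0.02491 hr
W₂ = 1/(μ₂−λ) = 1/(69.11−19.93) = 0.02033 hr
W_total = W₁ + W₂ = 0.02491 + 0.02033 = 0.04524 hr

Final: 0.04524 hr


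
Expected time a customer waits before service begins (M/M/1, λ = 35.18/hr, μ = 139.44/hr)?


ρ = 35.18/139.44 = 0.2523
Wq = ρ/(μ−λ) = 0.2523/(139.44 − 35.18) = 0.2523/104.26 = 0.002420 hr

Final: 0.002420 hr


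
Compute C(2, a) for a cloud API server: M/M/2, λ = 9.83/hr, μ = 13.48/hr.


a = λ/μ = 0.7292; ρ = a/2 = 0.3646
P₀ = 0.465616 (from M/M/c formula)
C(c,a) = [a^c/(c!(1−ρ))]·P₀ = [0.53177/(2·0.6354)]·0.465616
= 0.41847·0.465616 = 0.194844

Final: 0.194844


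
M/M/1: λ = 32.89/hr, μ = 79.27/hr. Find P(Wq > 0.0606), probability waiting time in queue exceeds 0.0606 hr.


ρ = 32.89/79.27 = 0.4149
P(Wq > t) = ρ·e^{−(μ−λ)t} = 0.4149·e^{−2.8106}
= 0.4149·0.060167 = 0.024964

Final: 0.024964


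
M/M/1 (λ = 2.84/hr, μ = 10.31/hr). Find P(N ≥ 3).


ρ = 2.84/10.31 = 0.2755
P(N ≥ n) = ρ^n = 0.2755^3 = 0.020902

Final: 0.020902


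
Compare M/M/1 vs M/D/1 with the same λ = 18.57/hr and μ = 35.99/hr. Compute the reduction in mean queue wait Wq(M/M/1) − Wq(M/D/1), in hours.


ρ = 18.57/35.99 = 0.5160
Wq(M/M/1) = ρ/(μ−λ) = 0.5160/17.42 = 0.02962 hr
Wq(M/D/1) = ρ/(2(μ−λ)) = 0.01481 hr
Savings = 0.02962 − 0.01481 = 0.01481 hr

Final: 0.01481 hr


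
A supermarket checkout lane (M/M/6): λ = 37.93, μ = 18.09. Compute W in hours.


a = 2.0967; ρ = 0.3495; P₀ = 0.122614
Lq = P₀·a^c·ρ/(c!(1−ρ)²) = 0.01195
Wq = Lq/λ = 0.01195/37.93 = 0.0003150 hr
W = Wq + 1/μ = 0.0003150 + 0.05528 = 0.05559 hr

Final: 0.05559 hr


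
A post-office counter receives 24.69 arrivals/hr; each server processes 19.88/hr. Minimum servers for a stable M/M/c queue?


Stability requires cμ > λ ⇔ c > λ/μ.
λ/μ = 24.69/19.88 = 1.2420
Minimum integer c = ⌊1.2420⌋ + 1 = 2
Check: 2·19.88 = 39.76 > 24.69, while 1·19.88 = 19.88 ≤ 24.69

Final: 2 servers


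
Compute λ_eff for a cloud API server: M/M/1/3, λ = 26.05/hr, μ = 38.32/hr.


ρ = 0.6798; P_K = (1−ρ)ρ^3/(1−ρ^4) = 0.127909
λ_eff = λ(1 − P_K) = 26.05·(1 − 0.127909) = 26.05·0.872091 = 22.7180 /hr

Final: 22.7180 /hr


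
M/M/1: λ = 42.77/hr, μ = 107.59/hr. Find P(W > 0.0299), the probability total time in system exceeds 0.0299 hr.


W ~ Exponential(μ−λ) for M/M/1.
μ − λ = 107.59 − 42.77 = 64.8200
P(W > t) = e^{−(μ−λ)t} = e^{−1.9381} = 0.143975

Final: 0.143975


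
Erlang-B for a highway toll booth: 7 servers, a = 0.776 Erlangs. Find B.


B(c,a) = (a^c/c!) / Σ_{k=0}^{c} a^k/k!
a^7/7! = 0.00003362
Σ terms (k=0..7): 1.00000 + 0.77600 + 0.30109 + 0.07788 + 0.01511 + 0.002345 + 0.0003033 + 0.00003362 = 2.172760
B = 0.00003362/2.172760 = 0.00001547

Final: 0.00001547


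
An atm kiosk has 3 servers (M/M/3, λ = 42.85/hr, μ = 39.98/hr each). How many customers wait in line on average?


a = λ/μ = 1.0718; ρ = a/3 = 0.3573
P₀ = 0.337222
Lq = P₀·a^c·ρ / (c!·(1−ρ)²) = 0.337222·1.23119·0.3573/(6·0.41311)
= 0.05984

Final: 0.05984


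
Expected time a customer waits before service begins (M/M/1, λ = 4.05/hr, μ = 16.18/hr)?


ρ = 4.05/16.18 = 0.2503
Wq = ρ/(μ−λ) = 0.2503/(16.18 − 4.05) = 0.2503/12.13 = 0.02064 hr

Final: 0.02064 hr


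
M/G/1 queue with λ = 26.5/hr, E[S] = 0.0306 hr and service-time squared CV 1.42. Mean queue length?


ρ = λ·E[S] = 26.5·0.0306 = 0.8109
Lq = ρ²(1+C_s²)/(2(1−ρ)) = 0.6576·(1+1.42)/(2·0.1891)
= 0.6576·2.4200/0.3782 = 4.20754

Final: 4.20754


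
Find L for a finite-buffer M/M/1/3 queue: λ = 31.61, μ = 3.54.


ρ = 31.61/3.54 = 8.9294
L = ρ[1 − (K+1)ρ^K + Kρ^(K+1)] / [(1−ρ)(1−ρ^(K+1))]
Numerator: 8.9294·(1 − 4·711.973290 + 3·6357.479014) = 144884.023183
Denominator: (-7.9294)·(-6356.479014) = 50402.928228
L = 144884.023183/50402.928228 = 2.8745

Final: 2.8745


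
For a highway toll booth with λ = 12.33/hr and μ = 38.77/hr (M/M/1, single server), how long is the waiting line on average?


ρ = 12.33/38.77 = 0.3180
Lq = ρ²/(1−ρ) = 0.1011/0.6820 = 0.1483

Final: 0.1483


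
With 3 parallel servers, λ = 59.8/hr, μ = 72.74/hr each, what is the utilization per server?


ρ = λ/(cμ) = 59.8/(3·72.74) = 59.8/218.22 = 0.2740

Final: 0.2740


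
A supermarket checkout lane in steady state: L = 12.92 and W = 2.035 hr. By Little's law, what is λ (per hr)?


λ = L/W = 12.92/2.035 = 6.3489 /hr

Final: 6.3489 /hr


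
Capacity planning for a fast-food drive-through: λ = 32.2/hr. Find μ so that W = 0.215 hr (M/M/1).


W = 1/(μ−λ) ⇒ μ − λ = 1/W = 1/0.215 = 4.6512
μ = λ + 1/W = 32.2 + 4.6512 = 36.8512 per hr

Final: 36.8512 /hr


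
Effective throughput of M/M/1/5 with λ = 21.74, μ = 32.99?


ρ = 0.6590; P_K = (1−ρ)ρ^5/(1−ρ^6) = 0.046160
λ_eff = λ(1 − P_K) = 21.74·(1 − 0.046160) = 21.74·0.953840 = 20.7365 /hr

Final: 20.7365 /hr


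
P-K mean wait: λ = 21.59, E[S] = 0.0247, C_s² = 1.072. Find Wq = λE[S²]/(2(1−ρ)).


ρ = λ·E[S] = 21.59·0.0247 = 0.5333
E[S²] = E[S]²(1+C_s²) = 0.0247²·(1+1.072) = 0.001264
Wq = λ·E[S²]/(2(1−ρ)) = 21.59·0.001264/(2·0.4667) = 0.02924 hr

Final: 0.02924 hr


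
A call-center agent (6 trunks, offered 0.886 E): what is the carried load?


B(6,0.886) = 0.0002770 (Erlang-B)
Carried load = a(1 − B) = 0.886·(1 − 0.0002770) = 0.886·0.999723 = 0.8858 E

Final: 0.8858 Erlangs


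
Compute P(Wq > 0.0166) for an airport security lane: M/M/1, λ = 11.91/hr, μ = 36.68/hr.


ρ = 11.91/36.68 = 0.3247
P(Wq > t) = ρ·e^{−(μ−λ)t} = 0.3247·e^{−0.4112}
= 0.3247·0.662866 = 0.215233

Final: 0.215233


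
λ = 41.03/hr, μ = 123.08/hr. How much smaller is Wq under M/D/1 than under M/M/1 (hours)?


ρ = 41.03/123.08 = 0.3334
Wq(M/M/1) = ρ/(μ−λ) = 0.3334/82.05 = 0.004063 hr
Wq(M/D/1) = ρ/(2(μ−λ)) = 0.002031 hr
Savings = 0.004063 − 0.002031 = 0.002031 hr

Final: 0.002031 hr


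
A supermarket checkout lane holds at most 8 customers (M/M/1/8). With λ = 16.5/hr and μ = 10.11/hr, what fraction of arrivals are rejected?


ρ = λ/μ = 16.5/10.11 = 1.6320
P_K = (1−ρ)ρ^K/(1−ρ^(K+1)) = (-0.6320·50.334100)/(1 − 82.147641)
= -31.813541/-81.147641 = 0.392045

Final: 0.392045


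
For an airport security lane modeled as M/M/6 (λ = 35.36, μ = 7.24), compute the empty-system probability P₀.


a = λ/μ = 35.36/7.24 = 4.8840; ρ = a/c = 0.8140
Σ_{k=0}^{5} a^k/k! (terms k=0..5) = 1.00000 + 4.88398 + 11.92662 + 19.41645 + 23.70738 + 23.15726 = 84.09169
Tail: a^6/(6!(1−ρ)) = 13571.94656/(720·0.1860) = 101.34168
P₀ = 1/(84.09169 + 101.34168) = 1/185.43337 = 0.005393

Final: 0.005393


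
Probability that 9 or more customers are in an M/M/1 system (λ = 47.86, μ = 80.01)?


ρ = 47.86/80.01 = 0.5982
P(N ≥ n) = ρ^n = 0.5982^9 = 0.009805

Final: 0.009805


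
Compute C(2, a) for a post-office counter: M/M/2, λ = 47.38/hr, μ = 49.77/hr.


a = λ/μ = 0.9520; ρ = a/2 = 0.4760
P₀ = 0.355023 (from M/M/c formula)
C(c,a) = [a^c/(c!(1−ρ))]·P₀ = [0.90626/(2·0.5240)]·0.355023
= 0.86474·0.355023 = 0.307002

Final: 0.307002


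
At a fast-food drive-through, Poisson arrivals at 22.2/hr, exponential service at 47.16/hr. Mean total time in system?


W = 1/(μ−λ) = 1/(47.16 − 22.2) = 1/24.96 = 0.04006 hr

Final: 0.04006 hr


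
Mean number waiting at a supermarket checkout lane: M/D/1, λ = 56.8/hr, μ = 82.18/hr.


ρ = 56.8/82.18 = 0.6912
M/D/1: Lq = ρ²/(2(1−ρ)) = 0.4777/(2·0.3088) = 0.77341

Final: 0.77341


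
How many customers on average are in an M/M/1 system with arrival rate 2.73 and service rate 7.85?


ρ = λ/μ = 2.73/7.85 = 0.3478
L = ρ/(1−ρ) = 0.3478/(1 − 0.3478) = 0.3478/0.6522 = 0.5332

Final: 0.5332


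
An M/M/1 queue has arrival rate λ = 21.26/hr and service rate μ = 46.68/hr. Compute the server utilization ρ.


ρ = λ/μ = 21.26/46.68 = 0.4554

Final: 0.4554


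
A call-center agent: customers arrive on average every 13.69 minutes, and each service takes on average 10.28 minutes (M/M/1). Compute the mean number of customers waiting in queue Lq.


λ = 60/13.69 = 4.3828 /hr
μ = 60/10.28 = 5.8366 /hr
ρ = λ/μ = 4.3828/5.8366 = 0.7509
Lq = ρ²/(1−ρ) = 0.5639/0.2491 = 2.2637

Final: 2.2637


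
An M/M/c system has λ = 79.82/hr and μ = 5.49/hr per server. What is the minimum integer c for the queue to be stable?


Stability requires cμ > λ ⇔ c > λ/μ.
λ/μ = 79.82/5.49 = 14.5392
Minimum integer c = ⌊14.5392⌋ + 1 = 15
Check: 15·5.49 = 82.35 > 79.82, while 14·5.49 = 76.86 ≤ 79.82

Final: 15 servers


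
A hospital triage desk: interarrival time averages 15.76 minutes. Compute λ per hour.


λ = 1/(interarrival time) in consistent units.
1 hour = 60 min, so λ = 60/15.76 = 3.8071 per hour

Final: 3.8071 /hr


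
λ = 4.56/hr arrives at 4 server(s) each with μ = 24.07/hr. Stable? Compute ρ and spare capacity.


Total capacity cμ = 4·24.07 = 96.28/hr
ρ = λ/(cμ) = 4.56/96.28 = 0.04736
Stable ⇔ ρ < 1: YES
Spare capacity = cμ − λ = 96.28 − 4.56 = 91.72/hr

Final: ρ = 0.04736; stable; margin = 91.72/hr


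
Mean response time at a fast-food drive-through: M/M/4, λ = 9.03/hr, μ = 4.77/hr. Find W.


a = 1.8931; ρ = 0.4733; P₀ = 0.146378
Lq = P₀·a^c·ρ/(c!(1−ρ)²) = 0.13362
Wq = Lq/λ = 0.13362/9.03 = 0.01480 hr
W = Wq + 1/μ = 0.01480 + 0.20964 = 0.22444 hr

Final: 0.22444 hr


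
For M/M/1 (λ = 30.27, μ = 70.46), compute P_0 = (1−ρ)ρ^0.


ρ = 30.27/70.46 = 0.4296
P_n = (1−ρ)·ρ^n = (1 − 0.4296)·0.4296^0 = 0.5704·1.000000 = 0.570395

Final: 0.570395


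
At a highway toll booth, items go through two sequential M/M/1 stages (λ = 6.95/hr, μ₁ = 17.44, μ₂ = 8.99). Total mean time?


Each node sees arrival rate λ = 6.95/hr (tandem ⇒ throughput preserved).
W₁ = 1/(μ₁−λ) = 1/(17.44−6.95) = 0.09533 hr
W₂ = 1/(μ₂−λ) = 1/(8.99−6.95) = 0.49020 hr
W_total = W₁ + W₂ = 0.09533 + 0.49020 = 0.58552 hr

Final: 0.58552 hr


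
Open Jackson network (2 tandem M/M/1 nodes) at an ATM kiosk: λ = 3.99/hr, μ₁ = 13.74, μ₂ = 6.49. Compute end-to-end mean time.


Each node sees arrival rate λ = 3.99/hr (tandem ⇒ throughput preserved).
W₁ = 1/(μ₁−λ) = 1/(13.74−3.99) = 0.10256 hr
W₂ = 1/(μ₂−λ) = 1/(6.49−3.99) = 0.40000 hr
W_total = W₁ + W₂ = 0.10256 + 0.40000 = 0.50256 hr

Final: 0.50256 hr


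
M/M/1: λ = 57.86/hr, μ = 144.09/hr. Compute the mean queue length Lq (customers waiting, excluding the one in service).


ρ = 57.86/144.09 = 0.4016
Lq = ρ²/(1−ρ) = 0.1612/0.5984 = 0.2694

Final: 0.2694


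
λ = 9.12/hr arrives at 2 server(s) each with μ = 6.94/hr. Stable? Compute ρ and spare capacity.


Total capacity cμ = 2·6.94 = 13.88/hr
ρ = λ/(cμ) = 9.12/13.88 = 0.6571
Stable ⇔ ρ < 1: YES
Spare capacity = cμ − λ = 13.88 − 9.12 = 4.76/hr

Final: ρ = 0.6571; stable; margin = 4.76/hr


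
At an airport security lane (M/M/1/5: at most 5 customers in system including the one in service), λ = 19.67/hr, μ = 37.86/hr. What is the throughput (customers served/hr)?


ρ = 0.5195; P_K = (1−ρ)ρ^5/(1−ρ^6) = 0.018552
λ_eff = λ(1 − P_K) = 19.67·(1 − 0.018552) = 19.67·0.981448 = 19.3051 /hr

Final: 19.3051 /hr


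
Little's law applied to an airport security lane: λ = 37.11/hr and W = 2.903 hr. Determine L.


L = λW = 37.11·2.903 = 107.7303

Final: 107.7303


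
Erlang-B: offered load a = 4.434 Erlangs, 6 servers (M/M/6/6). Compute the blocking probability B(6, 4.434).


B(c,a) = (a^c/c!) / Σ_{k=0}^{c} a^k/k!
a^6/6! = 10.554597
Σ terms (k=0..6): 1.00000 + 4.43400 + 9.83018 + 14.52900 + 16.10540 + 14.28227 + 10.55460 = 70.735446
B = 10.554597/70.735446 = 0.149212

Final: 0.149212


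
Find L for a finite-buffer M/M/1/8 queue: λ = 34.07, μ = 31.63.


ρ = 34.07/31.63 = 1.0771
L = ρ[1 − (K+1)ρ^K + Kρ^(K+1)] / [(1−ρ)(1−ρ^(K+1))]
Numerator: 1.0771·(1 − 9·1.812106 + 8·1.951895) = 0.329831
Denominator: (-0.07714)·(-0.951895) = 0.073431
L = 0.329831/0.073431 = 4.4917

Final: 4.4917


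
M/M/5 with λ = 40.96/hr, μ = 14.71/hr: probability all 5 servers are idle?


a = λ/μ = 40.96/14.71 = 2.7845; ρ = a/c = 0.5569
Σ_{k=0}^{4} a^k/k! (terms k=0..4) = 1.00000 + 2.78450 + 3.87672 + 3.59824 + 2.50483 = 13.76429
Tail: a^5/(5!(1−ρ)) = 167.39265/(120·0.4431) = 3.14814
P₀ = 1/(13.76429 + 3.14814) = 1/16.91243 = 0.059128

Final: 0.059128


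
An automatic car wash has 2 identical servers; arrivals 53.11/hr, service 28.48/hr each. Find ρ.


ρ = λ/(cμ) = 53.11/(2·28.48) = 53.11/56.96 = 0.9324

Final: 0.9324


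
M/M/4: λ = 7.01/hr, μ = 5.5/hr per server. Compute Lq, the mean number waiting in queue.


a = λ/μ = 1.2745; ρ = a/4 = 0.3186
P₀ = 0.278301
Lq = P₀·a^c·ρ / (c!·(1−ρ)²) = 0.278301·2.63889·0.3186/(24·0.46426)
= 0.02100

Final: 0.02100


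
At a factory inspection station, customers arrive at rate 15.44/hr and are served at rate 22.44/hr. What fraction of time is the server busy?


ρ = λ/μ = 15.44/22.44 = 0.6881

Final: 0.6881


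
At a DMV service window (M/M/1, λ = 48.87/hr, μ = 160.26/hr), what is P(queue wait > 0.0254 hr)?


ρ = 48.87/160.26 = 0.3049
P(Wq > t) = ρ·e^{−(μ−λ)t} = 0.3049·e^{−2.8293}
= 0.3049·0.059054 = 0.018008

Final: 0.018008


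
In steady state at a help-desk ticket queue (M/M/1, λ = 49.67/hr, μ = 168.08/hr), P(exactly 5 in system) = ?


ρ = 49.67/168.08 = 0.2955
P_n = (1−ρ)·ρ^n = (1 − 0.2955)·0.2955^5 = 0.7045·0.002254 = 0.001588

Final: 0.001588


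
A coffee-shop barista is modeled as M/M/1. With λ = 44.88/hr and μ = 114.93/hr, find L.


ρ = λ/μ = 44.88/114.93 = 0.3905
L = ρ/(1−ρ) = 0.3905/(1 − 0.3905) = 0.3905/0.6095 = 0.6407

Final: 0.6407


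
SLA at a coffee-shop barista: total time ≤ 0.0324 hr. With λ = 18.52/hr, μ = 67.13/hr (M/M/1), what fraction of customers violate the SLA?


W ~ Exponential(μ−λ) for M/M/1.
μ − λ = 67.13 − 18.52 = 48.6100
P(W > t) = e^{−(μ−λ)t} = e^{−1.5750} = 0.207015

Final: 0.207015


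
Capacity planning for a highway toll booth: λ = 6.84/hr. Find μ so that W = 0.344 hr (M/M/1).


W = 1/(μ−λ) ⇒ μ − λ = 1/W = 1/0.344 = 2.9070
μ = λ + 1/W = 6.84 + 2.9070 = 9.7470 per hr

Final: 9.7470 /hr


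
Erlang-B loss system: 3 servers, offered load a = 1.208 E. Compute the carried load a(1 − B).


B(3,1.208) = 0.090919 (Erlang-B)
Carried load = a(1 − B) = 1.208·(1 − 0.090919) = 1.208·0.909081 = 1.0982 E

Final: 1.0982 Erlangs


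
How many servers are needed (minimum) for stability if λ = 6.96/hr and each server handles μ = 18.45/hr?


Stability requires cμ > λ ⇔ c > λ/μ.
λ/μ = 6.96/18.45 = 0.3772
Minimum integer c = ⌊0.3772⌋ + 1 = 1
Check: 1·18.45 = 18.45 > 6.96, while 0·18.45 = 0.00 ≤ 6.96

Final: 1 servers


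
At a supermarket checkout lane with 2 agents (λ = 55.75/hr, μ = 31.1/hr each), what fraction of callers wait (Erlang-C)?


a = λ/μ = 1.7926; ρ = a/2 = 0.8963
P₀ = 0.054684 (from M/M/c formula)
C(c,a) = [a^c/(c!(1−ρ))]·P₀ = [3.21343/(2·0.1037)]·0.054684
= 15.49422·0.054684 = 0.847289

Final: 0.847289


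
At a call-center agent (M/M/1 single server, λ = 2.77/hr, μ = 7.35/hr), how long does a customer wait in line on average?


ρ = 2.77/7.35 = 0.3769
Wq = ρ/(μ−λ) = 0.3769/(7.35 − 2.77) = 0.3769/4.58 = 0.08229 hr

Final: 0.08229 hr


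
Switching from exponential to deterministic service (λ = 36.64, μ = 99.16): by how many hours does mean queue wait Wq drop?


ρ = 36.64/99.16 = 0.3695
Wq(M/M/1) = ρ/(μ−λ) = 0.3695/62.52 = 0.005910 hr
Wq(M/D/1) = ρ/(2(μ−λ)) = 0.002955 hr
Savings = 0.005910 − 0.002955 = 0.002955 hr

Final: 0.002955 hr


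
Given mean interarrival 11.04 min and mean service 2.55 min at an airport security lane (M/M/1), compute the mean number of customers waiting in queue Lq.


λ = 60/11.04 = 5.4348 /hr
μ = 60/2.55 = 23.5294 /hr
ρ = λ/μ = 5.4348/23.5294 = 0.2310
Lq = ρ²/(1−ρ) = 0.05335/0.7690 = 0.06938

Final: 0.06938


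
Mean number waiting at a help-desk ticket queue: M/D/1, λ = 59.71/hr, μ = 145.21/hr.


ρ = 59.71/145.21 = 0.4112
M/D/1: Lq = ρ²/(2(1−ρ)) = 0.1691/(2·0.5888) = 0.14358

Final: 0.14358


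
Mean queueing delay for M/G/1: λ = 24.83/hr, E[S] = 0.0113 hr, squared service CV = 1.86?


ρ = λ·E[S] = 24.83·0.0113 = 0.2806
E[S²] = E[S]²(1+C_s²) = 0.0113²·(1+1.86) = 0.0003652
Wq = λ·E[S²]/(2(1−ρ)) = 24.83·0.0003652/(2·0.7194) = 0.006302 hr

Final: 0.006302 hr


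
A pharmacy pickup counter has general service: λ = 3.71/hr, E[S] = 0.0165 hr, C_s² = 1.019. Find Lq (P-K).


ρ = λ·E[S] = 3.71·0.0165 = 0.06122
Lq = ρ²(1+C_s²)/(2(1−ρ)) = 0.003747·(1+1.019)/(2·0.9388)
= 0.003747·2.0190/1.8776 = 0.004030

Final: 0.004030


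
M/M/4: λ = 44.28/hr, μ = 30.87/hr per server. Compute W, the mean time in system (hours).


a = 1.4344; ρ = 0.3586; P₀ = 0.236404
Lq = P₀·a^c·ρ/(c!(1−ρ)²) = 0.03635
Wq = Lq/λ = 0.03635/44.28 = 0.0008209 hr
W = Wq + 1/μ = 0.0008209 + 0.03239 = 0.03321 hr

Final: 0.03321 hr


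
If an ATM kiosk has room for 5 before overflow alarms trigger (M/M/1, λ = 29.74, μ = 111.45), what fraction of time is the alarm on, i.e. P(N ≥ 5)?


ρ = 29.74/111.45 = 0.2668
P(N ≥ n) = ρ^n = 0.2668^5 = 0.001353

Final: 0.001353


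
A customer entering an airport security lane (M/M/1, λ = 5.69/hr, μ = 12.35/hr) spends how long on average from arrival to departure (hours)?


W = 1/(μ−λ) = 1/(12.35 − 5.69) = 1/6.66 = 0.1502 hr

Final: 0.1502 hr


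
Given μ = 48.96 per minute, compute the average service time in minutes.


Mean service time = 1/μ = 1/48.96 minute = 0.02042 minute
In minutes: 0.02042 × 1 = 0.02042 min

Final: 0.02042 min


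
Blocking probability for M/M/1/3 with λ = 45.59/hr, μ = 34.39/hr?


ρ = λ/μ = 45.59/34.39 = 1.3257
P_K = (1−ρ)ρ^K/(1−ρ^(K+1)) = (-0.3257·2.329766)/(1 − 3.088515)
= -0.758749/-2.088515 = 0.363296

Final: 0.363296


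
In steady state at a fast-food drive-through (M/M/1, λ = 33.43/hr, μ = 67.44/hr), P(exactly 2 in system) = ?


ρ = 33.43/67.44 = 0.4957
P_n = (1−ρ)·ρ^n = (1 − 0.4957)·0.4957^2 = 0.5043·0.245718 = 0.123916

Final: 0.123916


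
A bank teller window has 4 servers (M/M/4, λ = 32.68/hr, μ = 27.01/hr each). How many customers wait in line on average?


a = λ/μ = 1.2099; ρ = a/4 = 0.3025
P₀ = 0.297168
Lq = P₀·a^c·ρ / (c!·(1−ρ)²) = 0.297168·2.14304·0.3025/(24·0.48653)
= 0.01650

Final: 0.01650


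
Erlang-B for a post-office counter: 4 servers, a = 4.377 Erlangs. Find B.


B(c,a) = (a^c/c!) / Σ_{k=0}^{c} a^k/k!
a^4/4! = 15.293079
Σ terms (k=0..4): 1.00000 + 4.37700 + 9.57906 + 13.97586 + 15.29308 = 44.224999
B = 15.293079/44.224999 = 0.345802

Final: 0.345802


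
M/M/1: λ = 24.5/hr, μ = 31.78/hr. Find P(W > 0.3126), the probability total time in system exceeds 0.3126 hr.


W ~ Exponential(μ−λ) for M/M/1.
μ − λ = 31.78 − 24.5 = 7.2800
P(W > t) = e^{−(μ−λ)t} = e^{−2.2757} = 0.102722

Final: 0.102722


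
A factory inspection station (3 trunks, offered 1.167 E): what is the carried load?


B(3,1.167) = 0.085095 (Erlang-B)
Carried load = a(1 − B) = 1.167·(1 − 0.085095) = 1.167·0.914905 = 1.0677 E

Final: 1.0677 Erlangs


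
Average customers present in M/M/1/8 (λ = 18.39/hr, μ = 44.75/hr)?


ρ = 18.39/44.75 = 0.4109
L = ρ[1 − (K+1)ρ^K + Kρ^(K+1)] / [(1−ρ)(1−ρ^(K+1))]
Numerator: 0.4109·(1 − 9·0.0008134 + 8·0.0003343) = 0.409040
Denominator: (0.5891)·(0.999666) = 0.588853
L = 0.409040/0.588853 = 0.6946

Final: 0.6946


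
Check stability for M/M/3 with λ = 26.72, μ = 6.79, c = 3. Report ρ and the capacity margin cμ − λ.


Total capacity cμ = 3·6.79 = 20.37/hr
ρ = λ/(cμ) = 26.72/20.37 = 1.3117
Stable ⇔ ρ < 1: NO
Spare capacity = cμ − λ = 20.37 − 26.72 = -6.35/hr

Final: ρ = 1.3117; unstable; margin = -6.35/hr


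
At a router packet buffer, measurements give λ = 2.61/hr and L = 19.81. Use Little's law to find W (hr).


W = L/λ = 19.81/2.61 = 7.5900 hr

Final: 7.5900 hr
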